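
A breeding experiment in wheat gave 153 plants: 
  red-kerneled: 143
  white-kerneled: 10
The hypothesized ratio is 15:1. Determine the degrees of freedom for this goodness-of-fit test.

A goodness-of-fit test with 2 phenotype classes has df = 2 − 1 = 1.

1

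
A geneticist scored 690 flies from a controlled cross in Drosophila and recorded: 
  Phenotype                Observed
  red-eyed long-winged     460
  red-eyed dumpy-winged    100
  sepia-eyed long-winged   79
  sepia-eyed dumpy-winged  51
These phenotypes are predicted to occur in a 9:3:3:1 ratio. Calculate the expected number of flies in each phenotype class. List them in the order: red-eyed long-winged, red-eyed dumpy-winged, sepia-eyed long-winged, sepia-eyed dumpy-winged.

Total ratio parts = 16. Expected numbers out of 690:
  red-eyed long-winged: 690 × 9/16 = 388.125
  red-eyed dumpy-winged: 690 × 3/16 = 129.375
  sepia-eyed long-winged: 690 × 3/16 = 129.375
  sepia-eyed dumpy-winged: 690 × 1/16 = 43.125

388.125, 129.375, 129.375, 43.125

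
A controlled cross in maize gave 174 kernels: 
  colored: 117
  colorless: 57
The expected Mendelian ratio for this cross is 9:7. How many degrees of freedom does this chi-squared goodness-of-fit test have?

1

A goodness-of-fit test with 2 phenotype classes has df = 2 − 1 = 1.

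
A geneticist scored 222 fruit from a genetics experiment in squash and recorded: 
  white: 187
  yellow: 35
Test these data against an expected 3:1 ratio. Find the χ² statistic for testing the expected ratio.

10.096

Total ratio parts = 4. Expected numbers out of 222:
  white: 222 × 3/4 = 166.5
  yellow: 222 × 1/4 = 55.5
χ² = Σ (O − E)² / E
  white: (187 − 166.5)² / 166.5 = 2.5240
  yellow: (35 − 55.5)² / 55.5 = 7.5721
χ² = 2.5240 + 7.5721 = 10.0961 ≈ 10.096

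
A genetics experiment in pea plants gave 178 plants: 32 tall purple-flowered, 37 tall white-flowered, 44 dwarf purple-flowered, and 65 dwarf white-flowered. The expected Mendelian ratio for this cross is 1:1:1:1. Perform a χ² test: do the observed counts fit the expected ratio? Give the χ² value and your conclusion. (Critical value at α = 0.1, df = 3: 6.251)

14.225; not consistent

The 1:1:1:1 ratio has 4 parts, so with N = 178 the expected counts are:
  tall purple-flowered: 178 × 1/4 = 44.5
  tall white-flowered: 178 × 1/4 = 44.5
  dwarf purple-flowered: 178 × 1/4 = 44.5
  dwarf white-flowered: 178 × 1/4 = 44.5
χ² = Σ (O − E)² / E
  tall purple-flowered: (32 − 44.5)² / 44.5 = 3.5112
  tall white-flowered: (37 − 44.5)² / 44.5 = 1.2640
  dwarf purple-flowered: (44 − 44.5)² / 44.5 = 0.0056
  dwarf white-flowered: (65 − 44.5)² / 44.5 = 9.4438
χ² = 3.5112 + 1.2640 + 0.0056 + 9.4438 = 14.2246 ≈ 14.225
Degrees of freedom = 4 − 1 = 3; critical value at α = 0.1 is 6.251.
Since 14.225 > 6.251, we reject the null hypothesis — the data do not fit the 1:1:1:1 ratio.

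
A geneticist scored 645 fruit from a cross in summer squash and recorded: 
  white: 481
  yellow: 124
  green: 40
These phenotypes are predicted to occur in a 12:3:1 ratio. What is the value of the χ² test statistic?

0.096

The 12:3:1 ratio has 16 parts, so with N = 645 the expected counts are:
  white: 645 × 12/16 = 483.75
  yellow: 645 × 3/16 = 120.9375
  green: 645 × 1/16 = 40.3125
χ² = Σ (O − E)² / E
  white: (481 − 483.75)² / 483.75 = 0.0156
  yellow: (124 − 120.9375)² / 120.9375 = 0.0776
  green: (40 − 40.3125)² / 40.3125 = 0.0024
χ² = 0.0156 + 0.0776 + 0.0024 = 0.0956 ≈ 0.096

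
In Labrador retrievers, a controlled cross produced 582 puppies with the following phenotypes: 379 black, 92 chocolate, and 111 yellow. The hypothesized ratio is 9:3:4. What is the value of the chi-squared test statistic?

19.009

Total ratio parts = 16. Expected numbers out of 582:
  black: 582 × 9/16 = 327.375
  chocolate: 582 × 3/16 = 109.125
  yellow: 582 × 4/16 = 145.5
χ² = Σ (O − E)² / E
  black: (379 − 327.375)² / 327.375 = 8.1409
  chocolate: (92 − 109.125)² / 109.125 = 2.6874
  yellow: (111 − 145.5)² / 145.5 = 8.1804
χ² = 8.1409 + 2.6874 + 8.1804 = 19.0087 ≈ 19.009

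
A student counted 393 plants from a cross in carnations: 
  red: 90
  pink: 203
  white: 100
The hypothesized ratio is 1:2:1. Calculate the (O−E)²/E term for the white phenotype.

0.031

Expected counts for N = 393 under a 1:2:1 ratio (total parts = 4):
  red: 393 × 1/4 = 98.25
  pink: 393 × 2/4 = 196.5
  white: 393 × 1/4 = 98.25
Contribution of white: (100 − 98.25)² / 98.25 = 0.0312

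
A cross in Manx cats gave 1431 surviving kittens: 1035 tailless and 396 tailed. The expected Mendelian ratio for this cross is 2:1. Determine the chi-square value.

Under the 2:1 hypothesis (Σ ratio = 3, N = 1431):
  tailless: 1431 × 2/3 = 954
  tailed: 1431 × 1/3 = 477
χ² = Σ (O − E)² / E
  tailless: (1035 − 954)² / 954 = 6.8774
  tailed: (396 − 477)² / 477 = 13.7547
χ² = 6.8774 + 13.7547 = 20.6321 ≈ 20.632

20.632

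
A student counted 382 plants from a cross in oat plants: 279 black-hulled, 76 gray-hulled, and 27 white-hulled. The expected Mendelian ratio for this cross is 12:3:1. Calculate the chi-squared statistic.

Under the 12:3:1 hypothesis (Σ ratio = 16, N = 382):
  black-hulled: 382 × 12/16 = 286.5
  gray-hulled: 382 × 3/16 = 71.625
  white-hulled: 382 × 1/16 = 23.875
χ² = Σ (O − E)² / E
  black-hulled: (279 − 286.5)² / 286.5 = 0.1963
  gray-hulled: (76 − 71.625)² / 71.625 = 0.2672
  white-hulled: (27 − 23.875)² / 23.875 = 0.4090
χ² = 0.1963 + 0.2672 + 0.4090 = 0.8725 ≈ 0.873

0.873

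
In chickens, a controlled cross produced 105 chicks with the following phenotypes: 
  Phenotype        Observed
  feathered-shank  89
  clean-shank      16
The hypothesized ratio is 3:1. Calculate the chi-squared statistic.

Expected counts for N = 105 under a 3:1 ratio (total parts = 4):
  feathered-shank: 105 × 3/4 = 78.75
  clean-shank: 105 × 1/4 = 26.25
χ² = Σ (O − E)² / E
  feathered-shank: (89 − 78.75)² / 78.75 = 1.3341
  clean-shank: (16 − 26.25)² / 26.25 = 4.0024
χ² = 1.3341 + 4.0024 = 5.3365 ≈ 5.337

5.337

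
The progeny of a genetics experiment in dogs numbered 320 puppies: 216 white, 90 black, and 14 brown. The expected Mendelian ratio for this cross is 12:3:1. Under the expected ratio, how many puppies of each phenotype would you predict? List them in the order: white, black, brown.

The 12:3:1 ratio has 16 parts, so with N = 320 the expected counts are:
  white: 320 × 12/16 = 240
  black: 320 × 3/16 = 60
  brown: 320 × 1/16 = 20

240, 60, 20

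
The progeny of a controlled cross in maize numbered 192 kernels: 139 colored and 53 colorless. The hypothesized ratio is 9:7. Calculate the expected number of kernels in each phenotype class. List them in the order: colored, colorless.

The 9:7 ratio has 16 parts, so with N = 192 the expected counts are:
  colored: 192 × 9/16 = 108
  colorless: 192 × 7/16 = 84

108, 84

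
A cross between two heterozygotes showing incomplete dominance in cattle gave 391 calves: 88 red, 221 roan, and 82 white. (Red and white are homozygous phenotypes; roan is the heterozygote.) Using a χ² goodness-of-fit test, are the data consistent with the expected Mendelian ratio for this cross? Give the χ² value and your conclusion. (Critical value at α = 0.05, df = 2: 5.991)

6.836; not consistent

With incomplete dominance, a heterozygote × heterozygote cross gives a 1:2:1 phenotypic ratio.
Expected counts for N = 391 under a 1:2:1 ratio (total parts = 4):
  red: 391 × 1/4 = 97.75
  roan: 391 × 2/4 = 195.5
  white: 391 × 1/4 = 97.75
χ² = Σ (O − E)² / E
  red: (88 − 97.75)² / 97.75 = 0.9725
  roan: (221 − 195.5)² / 195.5 = 3.3261
  white: (82 − 97.75)² / 97.75 = 2.5377
χ² = 0.9725 + 3.3261 + 2.5377 = 6.8363 ≈ 6.836
Degrees of freedom = 3 − 1 = 2; critical value at α = 0.05 is 5.991.
Since 6.836 > 5.991, we reject the null hypothesis — the data do not fit the 1:2:1 ratio.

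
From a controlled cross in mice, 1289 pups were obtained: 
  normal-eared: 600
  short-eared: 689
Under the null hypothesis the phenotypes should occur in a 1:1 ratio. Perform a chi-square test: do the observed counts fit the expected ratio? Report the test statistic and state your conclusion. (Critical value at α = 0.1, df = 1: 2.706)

The 1:1 ratio has 2 parts, so with N = 1289 the expected counts are:
  normal-eared: 1289 × 1/2 = 644.5
  short-eared: 1289 × 1/2 = 644.5
χ² = Σ (O − E)² / E
  normal-eared: (600 − 644.5)² / 644.5 = 3.0725
  short-eared: (689 − 644.5)² / 644.5 = 3.0725
χ² = 3.0725 + 3.0725 = 6.145
Degrees of freedom = 2 − 1 = 1; critical value at α = 0.1 is 2.706.
Since 6.145 > 2.706, we reject the null hypothesis — the data do not fit the 1:1 ratio.

6.145; not consistent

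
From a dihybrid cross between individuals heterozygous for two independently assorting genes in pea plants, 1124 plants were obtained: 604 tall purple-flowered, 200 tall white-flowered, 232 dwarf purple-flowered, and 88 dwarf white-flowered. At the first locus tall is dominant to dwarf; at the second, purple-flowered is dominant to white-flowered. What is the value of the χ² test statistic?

8.438

A dihybrid F₂ with independent assortment and complete dominance at both loci gives a 9:3:3:1 phenotypic ratio.
Under the 9:3:3:1 hypothesis (Σ ratio = 16, N = 1124):
  tall purple-flowered: 1124 × 9/16 = 632.25
  tall white-flowered: 1124 × 3/16 = 210.75
  dwarf purple-flowered: 1124 × 3/16 = 210.75
  dwarf white-flowered: 1124 × 1/16 = 70.25
χ² = Σ (O − E)² / E
  tall purple-flowered: (604 − 632.25)² / 632.25 = 1.2623
  tall white-flowered: (200 − 210.75)² / 210.75 = 0.5483
  dwarf purple-flowered: (232 − 210.75)² / 210.75 = 2.1426
  dwarf white-flowered: (88 − 70.25)² / 70.25 = 4.4849
χ² = 1.2623 + 0.5483 + 2.1426 + 4.4849 = 8.4381 ≈ 8.438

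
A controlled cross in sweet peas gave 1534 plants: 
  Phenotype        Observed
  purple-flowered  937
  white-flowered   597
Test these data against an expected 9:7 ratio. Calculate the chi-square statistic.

14.555

Under the 9:7 hypothesis (Σ ratio = 16, N = 1534):
  purple-flowered: 1534 × 9/16 = 862.875
  white-flowered: 1534 × 7/16 = 671.125
χ² = Σ (O − E)² / E
  purple-flowered: (937 − 862.875)² / 862.875 = 6.3677
  white-flowered: (597 − 671.125)² / 671.125 = 8.1870
χ² = 6.3677 + 8.1870 = 14.5547 ≈ 14.555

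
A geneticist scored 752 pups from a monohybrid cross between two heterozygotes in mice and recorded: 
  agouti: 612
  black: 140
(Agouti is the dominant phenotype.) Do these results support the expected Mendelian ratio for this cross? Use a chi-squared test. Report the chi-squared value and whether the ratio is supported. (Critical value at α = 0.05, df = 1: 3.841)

For a monohybrid cross between heterozygotes with complete dominance, the expected phenotypic ratio is 3:1.
Under the 3:1 hypothesis (Σ ratio = 4, N = 752):
  agouti: 752 × 3/4 = 564
  black: 752 × 1/4 = 188
χ² = Σ (O − E)² / E
  agouti: (612 − 564)² / 564 = 4.0851
  black: (140 − 188)² / 188 = 12.2553
χ² = 4.0851 + 12.2553 = 16.3404 ≈ 16.340
Degrees of freedom = 2 − 1 = 1; critical value at α = 0.05 is 3.841.
Since 16.340 > 3.841, we reject the null hypothesis — the data do not fit the 3:1 ratio.

16.340; not consistent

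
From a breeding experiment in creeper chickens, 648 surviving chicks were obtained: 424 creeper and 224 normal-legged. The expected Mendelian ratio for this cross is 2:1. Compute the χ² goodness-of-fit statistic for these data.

Expected counts for N = 648 under a 2:1 ratio (total parts = 3):
  creeper: 648 × 2/3 = 432
  normal-legged: 648 × 1/3 = 216
χ² = Σ (O − E)² / E
  creeper: (424 − 432)² / 432 = 0.1481
  normal-legged: (224 − 216)² / 216 = 0.2963
χ² = 0.1481 + 0.2963 = 0.4444 ≈ 0.444

0.444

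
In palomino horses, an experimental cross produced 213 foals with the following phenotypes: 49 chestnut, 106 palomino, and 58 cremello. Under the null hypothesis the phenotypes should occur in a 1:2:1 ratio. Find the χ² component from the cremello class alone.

Total ratio parts = 4. Expected numbers out of 213:
  chestnut: 213 × 1/4 = 53.25
  palomino: 213 × 2/4 = 106.5
  cremello: 213 × 1/4 = 53.25
Contribution of cremello: (58 − 53.25)² / 53.25 = 0.4237

0.424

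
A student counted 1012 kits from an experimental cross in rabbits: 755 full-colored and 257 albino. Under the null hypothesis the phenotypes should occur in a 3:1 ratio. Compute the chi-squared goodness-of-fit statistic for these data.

0.084

Under the 3:1 hypothesis (Σ ratio = 4, N = 1012):
  full-colored: 1012 × 3/4 = 759
  albino: 1012 × 1/4 = 253
χ² = Σ (O − E)² / E
  full-colored: (755 − 759)² / 759 = 0.0211
  albino: (257 − 253)² / 253 = 0.0632
χ² = 0.0211 + 0.0632 = 0.0843 ≈ 0.084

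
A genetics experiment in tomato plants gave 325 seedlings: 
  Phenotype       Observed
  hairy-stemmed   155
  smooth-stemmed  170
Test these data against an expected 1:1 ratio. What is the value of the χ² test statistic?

0.692

The 1:1 ratio has 2 parts, so with N = 325 the expected counts are:
  hairy-stemmed: 325 × 1/2 = 162.5
  smooth-stemmed: 325 × 1/2 = 162.5
χ² = Σ (O − E)² / E
  hairy-stemmed: (155 − 162.5)² / 162.5 = 0.3462
  smooth-stemmed: (170 − 162.5)² / 162.5 = 0.3462
χ² = 0.3462 + 0.3462 = 0.6924 ≈ 0.692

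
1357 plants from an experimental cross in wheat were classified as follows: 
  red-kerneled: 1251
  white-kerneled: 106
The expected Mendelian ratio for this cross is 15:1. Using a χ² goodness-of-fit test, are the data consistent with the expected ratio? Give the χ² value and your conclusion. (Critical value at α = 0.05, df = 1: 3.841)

Under the 15:1 hypothesis (Σ ratio = 16, N = 1357):
  red-kerneled: 1357 × 15/16 = 1272.1875
  white-kerneled: 1357 × 1/16 = 84.8125
χ² = Σ (O − E)² / E
  red-kerneled: (1251 − 1272.1875)² / 1272.1875 = 0.3529
  white-kerneled: (106 − 84.8125)² / 84.8125 = 5.2930
χ² = 0.3529 + 5.2930 = 5.6459 ≈ 5.646
Degrees of freedom = 2 − 1 = 1; critical value at α = 0.05 is 3.841.
Since 5.646 > 3.841, we reject the null hypothesis — the data do not fit the 15:1 ratio.

5.646; not consistent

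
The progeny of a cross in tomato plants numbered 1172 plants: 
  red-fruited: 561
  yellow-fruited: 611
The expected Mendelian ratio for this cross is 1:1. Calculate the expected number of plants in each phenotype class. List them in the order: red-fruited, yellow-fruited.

Expected counts for N = 1172 under a 1:1 ratio (total parts = 2):
  red-fruited: 1172 × 1/2 = 586
  yellow-fruited: 1172 × 1/2 = 586

586, 586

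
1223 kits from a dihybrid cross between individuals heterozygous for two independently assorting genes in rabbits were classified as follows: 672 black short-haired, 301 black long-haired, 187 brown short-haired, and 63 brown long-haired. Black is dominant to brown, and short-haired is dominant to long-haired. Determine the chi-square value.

32.950

A dihybrid F₂ with independent assortment and complete dominance at both loci gives a 9:3:3:1 phenotypic ratio.
Total ratio parts = 16. Expected numbers out of 1223:
  black short-haired: 1223 × 9/16 = 687.9375
  black long-haired: 1223 × 3/16 = 229.3125
  brown short-haired: 1223 × 3/16 = 229.3125
  brown long-haired: 1223 × 1/16 = 76.4375
χ² = Σ (O − E)² / E
  black short-haired: (672 − 687.9375)² / 687.9375 = 0.3692
  black long-haired: (301 − 229.3125)² / 229.3125 = 22.4109
  brown short-haired: (187 − 229.3125)² / 229.3125 = 7.8075
  brown long-haired: (63 − 76.4375)² / 76.4375 = 2.3623
χ² = 0.3692 + 22.4109 + 7.8075 + 2.3623 = 32.9499 ≈ 32.950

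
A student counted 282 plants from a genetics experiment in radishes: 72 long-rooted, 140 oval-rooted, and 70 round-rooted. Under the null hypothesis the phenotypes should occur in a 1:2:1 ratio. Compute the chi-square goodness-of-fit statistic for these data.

0.043

Under the 1:2:1 hypothesis (Σ ratio = 4, N = 282):
  long-rooted: 282 × 1/4 = 70.5
  oval-rooted: 282 × 2/4 = 141
  round-rooted: 282 × 1/4 = 70.5
χ² = Σ (O − E)² / E
  long-rooted: (72 − 70.5)² / 70.5 = 0.0319
  oval-rooted: (140 − 141)² / 141 = 0.0071
  round-rooted: (70 − 70.5)² / 70.5 = 0.0035
χ² = 0.0319 + 0.0071 + 0.0035 = 0.0425 ≈ 0.043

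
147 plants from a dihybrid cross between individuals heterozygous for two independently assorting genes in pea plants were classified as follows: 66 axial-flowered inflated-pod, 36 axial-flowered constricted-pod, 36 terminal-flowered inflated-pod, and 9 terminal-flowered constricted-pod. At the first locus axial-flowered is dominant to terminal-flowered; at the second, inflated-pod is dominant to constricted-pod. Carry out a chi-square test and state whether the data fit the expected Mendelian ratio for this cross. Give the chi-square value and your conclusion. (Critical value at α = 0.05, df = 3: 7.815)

8.537; not consistent

A dihybrid F₂ with independent assortment and complete dominance at both loci gives a 9:3:3:1 phenotypic ratio.
Total ratio parts = 16. Expected numbers out of 147:
  axial-flowered inflated-pod: 147 × 9/16 = 82.6875
  axial-flowered constricted-pod: 147 × 3/16 = 27.5625
  terminal-flowered inflated-pod: 147 × 3/16 = 27.5625
  terminal-flowered constricted-pod: 147 × 1/16 = 9.1875
χ² = Σ (O − E)² / E
  axial-flowered inflated-pod: (66 − 82.6875)² / 82.6875 = 3.3678
  axial-flowered constricted-pod: (36 − 27.5625)² / 27.5625 = 2.5829
  terminal-flowered inflated-pod: (36 − 27.5625)² / 27.5625 = 2.5829
  terminal-flowered constricted-pod: (9 − 9.1875)² / 9.1875 = 0.0038
χ² = 3.3678 + 2.5829 + 2.5829 + 0.0038 = 8.5374 ≈ 8.537
Degrees of freedom = 4 − 1 = 3; critical value at α = 0.05 is 7.815.
Since 8.537 > 7.815, we reject the null hypothesis — the data do not fit the 9:3:3:1 ratio.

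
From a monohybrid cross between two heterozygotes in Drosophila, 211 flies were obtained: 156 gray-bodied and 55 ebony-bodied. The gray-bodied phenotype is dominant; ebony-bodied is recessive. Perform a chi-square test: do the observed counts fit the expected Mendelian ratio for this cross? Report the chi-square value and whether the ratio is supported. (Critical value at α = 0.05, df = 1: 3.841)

For a monohybrid cross between heterozygotes with complete dominance, the expected phenotypic ratio is 3:1.
The 3:1 ratio has 4 parts, so with N = 211 the expected counts are:
  gray-bodied: 211 × 3/4 = 158.25
  ebony-bodied: 211 × 1/4 = 52.75
χ² = Σ (O − E)² / E
  gray-bodied: (156 − 158.25)² / 158.25 = 0.0320
  ebony-bodied: (55 − 52.75)² / 52.75 = 0.0960
χ² = 0.0320 + 0.0960 = 0.128
Degrees of freedom = 2 − 1 = 1; critical value at α = 0.05 is 3.841.
Since 0.128 < 3.841, we fail to reject the null hypothesis — the data are consistent with the 3:1 ratio.

0.128; consistent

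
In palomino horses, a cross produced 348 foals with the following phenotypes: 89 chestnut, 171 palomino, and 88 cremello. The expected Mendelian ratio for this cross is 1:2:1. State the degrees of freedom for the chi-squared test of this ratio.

A goodness-of-fit test with 3 phenotype classes has df = 3 − 1 = 2.

2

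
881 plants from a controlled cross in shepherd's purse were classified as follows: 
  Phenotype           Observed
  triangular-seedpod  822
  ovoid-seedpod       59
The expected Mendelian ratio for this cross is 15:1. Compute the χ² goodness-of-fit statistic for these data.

0.300

The 15:1 ratio has 16 parts, so with N = 881 the expected counts are:
  triangular-seedpod: 881 × 15/16 = 825.9375
  ovoid-seedpod: 881 × 1/16 = 55.0625
χ² = Σ (O − E)² / E
  triangular-seedpod: (822 − 825.9375)² / 825.9375 = 0.0188
  ovoid-seedpod: (59 − 55.0625)² / 55.0625 = 0.2816
χ² = 0.0188 + 0.2816 = 0.3004 ≈ 0.300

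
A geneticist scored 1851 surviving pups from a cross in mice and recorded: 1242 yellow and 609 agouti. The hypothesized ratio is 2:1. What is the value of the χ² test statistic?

0.156

The 2:1 ratio has 3 parts, so with N = 1851 the expected counts are:
  yellow: 1851 × 2/3 = 1234
  agouti: 1851 × 1/3 = 617
χ² = Σ (O − E)² / E
  yellow: (1242 − 1234)² / 1234 = 0.0519
  agouti: (609 − 617)² / 617 = 0.1037
χ² = 0.0519 + 0.1037 = 0.1556 ≈ 0.156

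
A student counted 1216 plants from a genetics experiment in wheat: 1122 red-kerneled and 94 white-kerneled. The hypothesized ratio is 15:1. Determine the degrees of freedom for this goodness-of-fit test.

A goodness-of-fit test with 2 phenotype classes has df = 2 − 1 = 1.

1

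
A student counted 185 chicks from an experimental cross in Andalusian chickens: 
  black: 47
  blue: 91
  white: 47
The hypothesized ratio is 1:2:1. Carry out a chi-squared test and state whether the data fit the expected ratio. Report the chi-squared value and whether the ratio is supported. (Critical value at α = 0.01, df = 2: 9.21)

0.049; consistent

Expected counts for N = 185 under a 1:2:1 ratio (total parts = 4):
  black: 185 × 1/4 = 46.25
  blue: 185 × 2/4 = 92.5
  white: 185 × 1/4 = 46.25
χ² = Σ (O − E)² / E
  black: (47 − 46.25)² / 46.25 = 0.0122
  blue: (91 − 92.5)² / 92.5 = 0.0243
  white: (47 − 46.25)² / 46.25 = 0.0122
χ² = 0.0122 + 0.0243 + 0.0122 = 0.0487 ≈ 0.049
Degrees of freedom = 3 − 1 = 2; critical value at α = 0.01 is 9.21.
Since 0.049 < 9.21, we fail to reject the null hypothesis — the data are consistent with the 1:2:1 ratio.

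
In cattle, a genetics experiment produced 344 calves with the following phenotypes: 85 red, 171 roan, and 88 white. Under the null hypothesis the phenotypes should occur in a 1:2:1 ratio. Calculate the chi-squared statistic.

0.064

Under the 1:2:1 hypothesis (Σ ratio = 4, N = 344):
  red: 344 × 1/4 = 86
  roan: 344 × 2/4 = 172
  white: 344 × 1/4 = 86
χ² = Σ (O − E)² / E
  red: (85 − 86)² / 86 = 0.0116
  roan: (171 − 172)² / 172 = 0.0058
  white: (88 − 86)² / 86 = 0.0465
χ² = 0.0116 + 0.0058 + 0.0465 = 0.0639 ≈ 0.064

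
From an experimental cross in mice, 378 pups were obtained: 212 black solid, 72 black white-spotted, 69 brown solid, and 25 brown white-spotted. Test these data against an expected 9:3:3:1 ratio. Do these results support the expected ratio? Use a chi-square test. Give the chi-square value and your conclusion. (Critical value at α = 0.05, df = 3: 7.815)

Under the 9:3:3:1 hypothesis (Σ ratio = 16, N = 378):
  black solid: 378 × 9/16 = 212.625
  black white-spotted: 378 × 3/16 = 70.875
  brown solid: 378 × 3/16 = 70.875
  brown white-spotted: 378 × 1/16 = 23.625
χ² = Σ (O − E)² / E
  black solid: (212 − 212.625)² / 212.625 = 0.0018
  black white-spotted: (72 − 70.875)² / 70.875 = 0.0179
  brown solid: (69 − 70.875)² / 70.875 = 0.0496
  brown white-spotted: (25 − 23.625)² / 23.625 = 0.0800
χ² = 0.0018 + 0.0179 + 0.0496 + 0.0800 = 0.1493 ≈ 0.149
Degrees of freedom = 4 − 1 = 3; critical value at α = 0.05 is 7.815.
Since 0.149 < 7.815, we fail to reject the null hypothesis — the data are consistent with the 9:3:3:1 ratio.

0.149; consistent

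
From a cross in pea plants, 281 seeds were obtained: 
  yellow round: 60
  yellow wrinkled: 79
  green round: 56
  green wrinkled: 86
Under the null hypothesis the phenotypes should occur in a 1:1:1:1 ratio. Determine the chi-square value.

The 1:1:1:1 ratio has 4 parts, so with N = 281 the expected counts are:
  yellow round: 281 × 1/4 = 70.25
  yellow wrinkled: 281 × 1/4 = 70.25
  green round: 281 × 1/4 = 70.25
  green wrinkled: 281 × 1/4 = 70.25
χ² = Σ (O − E)² / E
  yellow round: (60 − 70.25)² / 70.25 = 1.4956
  yellow wrinkled: (79 − 70.25)² / 70.25 = 1.0899
  green round: (56 − 70.25)² / 70.25 = 2.8906
  green wrinkled: (86 − 70.25)² / 70.25 = 3.5311
χ² = 1.4956 + 1.0899 + 2.8906 + 3.5311 = 9.0072 ≈ 9.007

9.007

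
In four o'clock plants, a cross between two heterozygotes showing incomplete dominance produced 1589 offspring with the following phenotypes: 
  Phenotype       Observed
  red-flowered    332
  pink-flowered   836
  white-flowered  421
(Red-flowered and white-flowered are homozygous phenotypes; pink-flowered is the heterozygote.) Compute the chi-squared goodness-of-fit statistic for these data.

With incomplete dominance, a heterozygote × heterozygote cross gives a 1:2:1 phenotypic ratio.
Total ratio parts = 4. Expected numbers out of 1589:
  red-flowered: 1589 × 1/4 = 397.25
  pink-flowered: 1589 × 2/4 = 794.5
  white-flowered: 1589 × 1/4 = 397.25
χ² = Σ (O − E)² / E
  red-flowered: (332 − 397.25)² / 397.25 = 10.7176
  pink-flowered: (836 − 794.5)² / 794.5 = 2.1677
  white-flowered: (421 − 397.25)² / 397.25 = 1.4199
χ² = 10.7176 + 2.1677 + 1.4199 = 14.3052 ≈ 14.305

14.305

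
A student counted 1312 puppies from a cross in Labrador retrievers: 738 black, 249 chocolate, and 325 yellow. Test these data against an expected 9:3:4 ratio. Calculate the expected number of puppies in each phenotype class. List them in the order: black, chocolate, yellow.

738, 246, 328

The 9:3:4 ratio has 16 parts, so with N = 1312 the expected counts are:
  black: 1312 × 9/16 = 738
  chocolate: 1312 × 3/16 = 246
  yellow: 1312 × 4/16 = 328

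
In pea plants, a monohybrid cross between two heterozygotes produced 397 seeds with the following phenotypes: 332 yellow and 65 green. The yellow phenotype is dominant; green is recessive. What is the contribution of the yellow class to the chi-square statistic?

3.940

For a monohybrid cross between heterozygotes with complete dominance, the expected phenotypic ratio is 3:1.
Under the 3:1 hypothesis (Σ ratio = 4, N = 397):
  yellow: 397 × 3/4 = 297.75
  green: 397 × 1/4 = 99.25
Contribution of yellow: (332 − 297.75)² / 297.75 = 3.9398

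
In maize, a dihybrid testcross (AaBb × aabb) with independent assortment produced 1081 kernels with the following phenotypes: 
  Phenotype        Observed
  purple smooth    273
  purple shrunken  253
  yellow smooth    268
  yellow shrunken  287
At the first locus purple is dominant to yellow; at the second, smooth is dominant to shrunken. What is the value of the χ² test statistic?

2.186

A dihybrid testcross with independent assortment gives a 1:1:1:1 ratio.
Under the 1:1:1:1 hypothesis (Σ ratio = 4, N = 1081):
  purple smooth: 1081 × 1/4 = 270.25
  purple shrunken: 1081 × 1/4 = 270.25
  yellow smooth: 1081 × 1/4 = 270.25
  yellow shrunken: 1081 × 1/4 = 270.25
χ² = Σ (O − E)² / E
  purple smooth: (273 − 270.25)² / 270.25 = 0.0280
  purple shrunken: (253 − 270.25)² / 270.25 = 1.1011
  yellow smooth: (268 − 270.25)² / 270.25 = 0.0187
  yellow shrunken: (287 − 270.25)² / 270.25 = 1.0382
χ² = 0.0280 + 1.1011 + 0.0187 + 1.0382 = 2.186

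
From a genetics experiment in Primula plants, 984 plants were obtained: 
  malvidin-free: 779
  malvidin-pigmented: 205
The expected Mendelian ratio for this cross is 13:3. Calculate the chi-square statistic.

Expected counts for N = 984 under a 13:3 ratio (total parts = 16):
  malvidin-free: 984 × 13/16 = 799.5
  malvidin-pigmented: 984 × 3/16 = 184.5
χ² = Σ (O − E)² / E
  malvidin-free: (779 − 799.5)² / 799.5 = 0.5256
  malvidin-pigmented: (205 − 184.5)² / 184.5 = 2.2778
χ² = 0.5256 + 2.2778 = 2.8034 ≈ 2.803

2.803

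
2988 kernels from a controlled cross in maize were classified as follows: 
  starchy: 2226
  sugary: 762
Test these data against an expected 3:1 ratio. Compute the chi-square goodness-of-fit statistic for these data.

0.402

The 3:1 ratio has 4 parts, so with N = 2988 the expected counts are:
  starchy: 2988 × 3/4 = 2241
  sugary: 2988 × 1/4 = 747
χ² = Σ (O − E)² / E
  starchy: (2226 − 2241)² / 2241 = 0.1004
  sugary: (762 − 747)² / 747 = 0.3012
χ² = 0.1004 + 0.3012 = 0.4016 ≈ 0.402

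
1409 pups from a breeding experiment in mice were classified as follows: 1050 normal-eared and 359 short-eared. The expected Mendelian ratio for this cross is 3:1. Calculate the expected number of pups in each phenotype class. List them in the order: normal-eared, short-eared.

1056.75, 352.25

The 3:1 ratio has 4 parts, so with N = 1409 the expected counts are:
  normal-eared: 1409 × 3/4 = 1056.75
  short-eared: 1409 × 1/4 = 352.25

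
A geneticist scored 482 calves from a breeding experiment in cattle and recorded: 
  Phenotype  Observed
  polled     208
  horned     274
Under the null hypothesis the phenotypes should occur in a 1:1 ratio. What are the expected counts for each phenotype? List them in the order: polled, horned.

Expected counts for N = 482 under a 1:1 ratio (total parts = 2):
  polled: 482 × 1/2 = 241
  horned: 482 × 1/2 = 241

241, 241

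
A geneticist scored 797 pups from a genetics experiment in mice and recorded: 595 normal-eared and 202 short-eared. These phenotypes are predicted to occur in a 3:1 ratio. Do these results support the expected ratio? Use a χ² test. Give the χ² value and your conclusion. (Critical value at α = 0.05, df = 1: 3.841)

Expected counts for N = 797 under a 3:1 ratio (total parts = 4):
  normal-eared: 797 × 3/4 = 597.75
  short-eared: 797 × 1/4 = 199.25
χ² = Σ (O − E)² / E
  normal-eared: (595 − 597.75)² / 597.75 = 0.0127
  short-eared: (202 − 199.25)² / 199.25 = 0.0380
χ² = 0.0127 + 0.0380 = 0.0507 ≈ 0.051
Degrees of freedom = 2 − 1 = 1; critical value at α = 0.05 is 3.841.
Since 0.051 < 3.841, we fail to reject the null hypothesis — the data are consistent with the 3:1 ratio.

0.051; consistent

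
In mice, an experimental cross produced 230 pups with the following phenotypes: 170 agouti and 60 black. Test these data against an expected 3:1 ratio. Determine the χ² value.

0.145

The 3:1 ratio has 4 parts, so with N = 230 the expected counts are:
  agouti: 230 × 3/4 = 172.5
  black: 230 × 1/4 = 57.5
χ² = Σ (O − E)² / E
  agouti: (170 − 172.5)² / 172.5 = 0.0362
  black: (60 − 57.5)² / 57.5 = 0.1087
χ² = 0.0362 + 0.1087 = 0.1449 ≈ 0.145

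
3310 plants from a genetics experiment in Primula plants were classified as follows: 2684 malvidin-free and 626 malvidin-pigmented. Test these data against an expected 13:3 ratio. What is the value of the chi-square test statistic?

Total ratio parts = 16. Expected numbers out of 3310:
  malvidin-free: 3310 × 13/16 = 2689.375
  malvidin-pigmented: 3310 × 3/16 = 620.625
χ² = Σ (O − E)² / E
  malvidin-free: (2684 − 2689.375)² / 2689.375 = 0.0107
  malvidin-pigmented: (626 − 620.625)² / 620.625 = 0.0466
χ² = 0.0107 + 0.0466 = 0.0573 ≈ 0.057

0.057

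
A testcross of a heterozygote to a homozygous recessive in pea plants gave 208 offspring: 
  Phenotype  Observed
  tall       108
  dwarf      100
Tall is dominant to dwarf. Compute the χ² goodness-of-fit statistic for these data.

0.308

A testcross of a heterozygote (Aa × aa) gives a 1:1 phenotypic ratio.
Total ratio parts = 2. Expected numbers out of 208:
  tall: 208 × 1/2 = 104
  dwarf: 208 × 1/2 = 104
χ² = Σ (O − E)² / E
  tall: (108 − 104)² / 104 = 0.1538
  dwarf: (100 − 104)² / 104 = 0.1538
χ² = 0.1538 + 0.1538 = 0.3076 ≈ 0.308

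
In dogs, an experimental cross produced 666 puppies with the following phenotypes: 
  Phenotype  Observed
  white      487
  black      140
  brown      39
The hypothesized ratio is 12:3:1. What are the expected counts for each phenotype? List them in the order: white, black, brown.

The 12:3:1 ratio has 16 parts, so with N = 666 the expected counts are:
  white: 666 × 12/16 = 499.5
  black: 666 × 3/16 = 124.875
  brown: 666 × 1/16 = 41.625

499.5, 124.875, 41.625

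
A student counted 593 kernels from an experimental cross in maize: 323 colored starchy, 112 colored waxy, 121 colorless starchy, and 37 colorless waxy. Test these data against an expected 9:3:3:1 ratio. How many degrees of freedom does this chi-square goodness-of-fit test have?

3

A goodness-of-fit test with 4 phenotype classes has df = 4 − 1 = 3.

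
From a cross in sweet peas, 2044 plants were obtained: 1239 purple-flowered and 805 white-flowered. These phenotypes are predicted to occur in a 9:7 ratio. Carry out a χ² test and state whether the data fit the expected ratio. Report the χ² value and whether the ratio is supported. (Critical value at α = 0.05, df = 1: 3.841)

Total ratio parts = 16. Expected numbers out of 2044:
  purple-flowered: 2044 × 9/16 = 1149.75
  white-flowered: 2044 × 7/16 = 894.25
χ² = Σ (O − E)² / E
  purple-flowered: (1239 − 1149.75)² / 1149.75 = 6.9281
  white-flowered: (805 − 894.25)² / 894.25 = 8.9075
χ² = 6.9281 + 8.9075 = 15.8356 ≈ 15.836
Degrees of freedom = 2 − 1 = 1; critical value at α = 0.05 is 3.841.
Since 15.836 > 3.841, we reject the null hypothesis — the data do not fit the 9:7 ratio.

15.836; not consistent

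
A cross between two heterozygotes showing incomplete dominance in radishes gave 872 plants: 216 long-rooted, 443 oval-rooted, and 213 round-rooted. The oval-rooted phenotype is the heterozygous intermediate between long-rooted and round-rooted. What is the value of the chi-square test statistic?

With incomplete dominance, a heterozygote × heterozygote cross gives a 1:2:1 phenotypic ratio.
Expected counts for N = 872 under a 1:2:1 ratio (total parts = 4):
  long-rooted: 872 × 1/4 = 218
  oval-rooted: 872 × 2/4 = 436
  round-rooted: 872 × 1/4 = 218
χ² = Σ (O − E)² / E
  long-rooted: (216 − 218)² / 218 = 0.0183
  oval-rooted: (443 − 436)² / 436 = 0.1124
  round-rooted: (213 − 218)² / 218 = 0.1147
χ² = 0.0183 + 0.1124 + 0.1147 = 0.2454 ≈ 0.245

0.245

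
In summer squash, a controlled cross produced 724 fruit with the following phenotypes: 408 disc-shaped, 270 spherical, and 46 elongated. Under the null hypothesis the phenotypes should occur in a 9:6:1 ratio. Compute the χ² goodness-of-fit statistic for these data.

Expected counts for N = 724 under a 9:6:1 ratio (total parts = 16):
  disc-shaped: 724 × 9/16 = 407.25
  spherical: 724 × 6/16 = 271.5
  elongated: 724 × 1/16 = 45.25
χ² = Σ (O − E)² / E
  disc-shaped: (408 − 407.25)² / 407.25 = 0.0014
  spherical: (270 − 271.5)² / 271.5 = 0.0083
  elongated: (46 − 45.25)² / 45.25 = 0.0124
χ² = 0.0014 + 0.0083 + 0.0124 = 0.0221 ≈ 0.022

0.022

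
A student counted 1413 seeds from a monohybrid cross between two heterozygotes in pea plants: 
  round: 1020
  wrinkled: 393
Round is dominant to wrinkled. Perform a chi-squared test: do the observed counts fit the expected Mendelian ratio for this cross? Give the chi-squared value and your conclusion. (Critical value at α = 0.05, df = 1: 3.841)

5.964; not consistent

For a monohybrid cross between heterozygotes with complete dominance, the expected phenotypic ratio is 3:1.
Under the 3:1 hypothesis (Σ ratio = 4, N = 1413):
  round: 1413 × 3/4 = 1059.75
  wrinkled: 1413 × 1/4 = 353.25
χ² = Σ (O − E)² / E
  round: (1020 − 1059.75)² / 1059.75 = 1.4910
  wrinkled: (393 − 353.25)² / 353.25 = 4.4729
χ² = 1.4910 + 4.4729 = 5.9639 ≈ 5.964
Degrees of freedom = 2 − 1 = 1; critical value at α = 0.05 is 3.841.
Since 5.964 > 3.841, we reject the null hypothesis — the data do not fit the 3:1 ratio.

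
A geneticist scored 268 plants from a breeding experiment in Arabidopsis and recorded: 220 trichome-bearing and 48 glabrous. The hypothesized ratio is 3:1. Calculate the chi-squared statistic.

The 3:1 ratio has 4 parts, so with N = 268 the expected counts are:
  trichome-bearing: 268 × 3/4 = 201
  glabrous: 268 × 1/4 = 67
χ² = Σ (O − E)² / E
  trichome-bearing: (220 − 201)² / 201 = 1.7960
  glabrous: (48 − 67)² / 67 = 5.3881
χ² = 1.7960 + 5.3881 = 7.1841 ≈ 7.184

7.184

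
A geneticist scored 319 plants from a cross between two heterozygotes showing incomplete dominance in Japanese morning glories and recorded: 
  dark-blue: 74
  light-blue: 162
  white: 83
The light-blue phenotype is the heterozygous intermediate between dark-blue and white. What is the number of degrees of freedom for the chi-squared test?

2

With incomplete dominance, a heterozygote × heterozygote cross gives a 1:2:1 phenotypic ratio.
A goodness-of-fit test with 3 phenotype classes has df = 3 − 1 = 2.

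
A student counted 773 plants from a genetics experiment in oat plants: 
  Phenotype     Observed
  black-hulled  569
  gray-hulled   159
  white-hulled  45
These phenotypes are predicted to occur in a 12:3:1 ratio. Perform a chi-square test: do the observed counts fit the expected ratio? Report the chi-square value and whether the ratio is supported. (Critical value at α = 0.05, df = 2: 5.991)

1.791; consistent

Expected counts for N = 773 under a 12:3:1 ratio (total parts = 16):
  black-hulled: 773 × 12/16 = 579.75
  gray-hulled: 773 × 3/16 = 144.9375
  white-hulled: 773 × 1/16 = 48.3125
χ² = Σ (O − E)² / E
  black-hulled: (569 − 579.75)² / 579.75 = 0.1993
  gray-hulled: (159 − 144.9375)² / 144.9375 = 1.3644
  white-hulled: (45 − 48.3125)² / 48.3125 = 0.2271
χ² = 0.1993 + 1.3644 + 0.2271 = 1.7908 ≈ 1.791
Degrees of freedom = 3 − 1 = 2; critical value at α = 0.05 is 5.991.
Since 1.791 < 5.991, we fail to reject the null hypothesis — the data are consistent with the 12:3:1 ratio.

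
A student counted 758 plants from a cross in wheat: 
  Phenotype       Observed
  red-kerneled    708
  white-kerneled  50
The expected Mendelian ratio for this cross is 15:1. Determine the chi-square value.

The 15:1 ratio has 16 parts, so with N = 758 the expected counts are:
  red-kerneled: 758 × 15/16 = 710.625
  white-kerneled: 758 × 1/16 = 47.375
χ² = Σ (O − E)² / E
  red-kerneled: (708 − 710.625)² / 710.625 = 0.0097
  white-kerneled: (50 − 47.375)² / 47.375 = 0.1454
χ² = 0.0097 + 0.1454 = 0.1551 ≈ 0.155

0.155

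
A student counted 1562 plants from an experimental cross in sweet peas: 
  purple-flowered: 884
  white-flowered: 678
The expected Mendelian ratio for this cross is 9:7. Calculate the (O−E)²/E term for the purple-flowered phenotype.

Under the 9:7 hypothesis (Σ ratio = 16, N = 1562):
  purple-flowered: 1562 × 9/16 = 878.625
  white-flowered: 1562 × 7/16 = 683.375
Contribution of purple-flowered: (884 − 878.625)² / 878.625 = 0.0329

0.033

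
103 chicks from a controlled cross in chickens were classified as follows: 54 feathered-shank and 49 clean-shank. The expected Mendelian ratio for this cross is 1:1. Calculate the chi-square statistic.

The 1:1 ratio has 2 parts, so with N = 103 the expected counts are:
  feathered-shank: 103 × 1/2 = 51.5
  clean-shank: 103 × 1/2 = 51.5
χ² = Σ (O − E)² / E
  feathered-shank: (54 − 51.5)² / 51.5 = 0.1214
  clean-shank: (49 − 51.5)² / 51.5 = 0.1214
χ² = 0.1214 + 0.1214 = 0.2428 ≈ 0.243

0.243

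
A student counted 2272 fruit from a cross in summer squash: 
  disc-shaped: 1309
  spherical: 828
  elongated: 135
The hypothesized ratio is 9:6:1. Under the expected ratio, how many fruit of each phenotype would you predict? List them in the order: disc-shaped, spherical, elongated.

Total ratio parts = 16. Expected numbers out of 2272:
  disc-shaped: 2272 × 9/16 = 1278
  spherical: 2272 × 6/16 = 852
  elongated: 2272 × 1/16 = 142

1278, 852, 142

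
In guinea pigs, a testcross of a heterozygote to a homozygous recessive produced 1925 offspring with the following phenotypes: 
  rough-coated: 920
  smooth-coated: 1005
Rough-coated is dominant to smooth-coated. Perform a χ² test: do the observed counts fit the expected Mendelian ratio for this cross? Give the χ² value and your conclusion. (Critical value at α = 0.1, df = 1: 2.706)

3.753; not consistent

A testcross of a heterozygote (Aa × aa) gives a 1:1 phenotypic ratio.
Expected counts for N = 1925 under a 1:1 ratio (total parts = 2):
  rough-coated: 1925 × 1/2 = 962.5
  smooth-coated: 1925 × 1/2 = 962.5
χ² = Σ (O − E)² / E
  rough-coated: (920 − 962.5)² / 962.5 = 1.8766
  smooth-coated: (1005 − 962.5)² / 962.5 = 1.8766
χ² = 1.8766 + 1.8766 = 3.7532 ≈ 3.753
Degrees of freedom = 2 − 1 = 1; critical value at α = 0.1 is 2.706.
Since 3.753 > 2.706, we reject the null hypothesis — the data do not fit the 1:1 ratio.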